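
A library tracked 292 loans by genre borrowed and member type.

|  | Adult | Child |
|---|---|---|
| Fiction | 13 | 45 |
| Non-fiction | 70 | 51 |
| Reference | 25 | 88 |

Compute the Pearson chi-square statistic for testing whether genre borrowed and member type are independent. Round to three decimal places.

38.596

Row totals: 58, 121, 113. Column totals: 108, 184. Grand total N = 292.
Expected counts (row total × column total / N):
  Fiction, Adult: 58×108/292 = 21.4521
  Fiction, Child: 58×184/292 = 36.5479
  Non-fiction, Adult: 121×108/292 = 44.7534
  Non-fiction, Child: 121×184/292 = 76.2466
  Reference, Adult: 113×108/292 = 41.7945
  Reference, Child: 113×184/292 = 71.2055
Contributions (O − E)²/E:
  (13 − 21.4521)²/21.4521 = 3.3301
  (45 − 36.5479)²/36.5479 = 1.9546
  (70 − 44.7534)²/44.7534 = 14.2423
  (51 − 76.2466)²/76.2466 = 8.3596
  (25 − 41.7945)²/41.7945 = 6.7486
  (88 − 71.2055)²/71.2055 = 3.9611
χ² = 3.3301 + 1.9546 + 14.2423 + 8.3596 + 6.7486 + 3.9611 = 38.596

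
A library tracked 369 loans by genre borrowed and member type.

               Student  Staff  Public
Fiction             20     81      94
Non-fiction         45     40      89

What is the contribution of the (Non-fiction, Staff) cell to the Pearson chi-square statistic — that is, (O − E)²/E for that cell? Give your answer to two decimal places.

5.10

Row total (Non-fiction) = 174; column total (Staff) = 121; N = 369.
Expected count E = 174 × 121 / 369 = 57.057.
Contribution = (O − E)²/E = (40 − 57.057)² / 57.057 = 5.10.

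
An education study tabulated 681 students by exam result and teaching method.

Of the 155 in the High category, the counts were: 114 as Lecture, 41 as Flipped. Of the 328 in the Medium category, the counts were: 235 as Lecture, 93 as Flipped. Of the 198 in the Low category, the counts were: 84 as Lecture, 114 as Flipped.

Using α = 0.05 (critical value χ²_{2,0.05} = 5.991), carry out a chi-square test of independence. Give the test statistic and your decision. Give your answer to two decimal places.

54.14; reject H₀

Row totals: 155, 328, 198. Column totals: 433, 248. Grand total N = 681.
Expected counts (row total × column total / N):
  High, Lecture: 155×433/681 = 98.554
  High, Flipped: 155×248/681 = 56.446
  Medium, Lecture: 328×433/681 = 208.552
  Medium, Flipped: 328×248/681 = 119.448
  Low, Lecture: 198×433/681 = 125.894
  Low, Flipped: 198×248/681 = 72.106
Contributions (O − E)²/E:
  (114 − 98.554)²/98.554 = 2.4208
  (41 − 56.446)²/56.446 = 4.2267
  (235 − 208.552)²/208.552 = 3.3541
  (93 − 119.448)²/119.448 = 5.8561
  (84 − 125.894)²/125.894 = 13.9412
  (114 − 72.106)²/72.106 = 24.3407
χ² = 2.4208 + 4.2267 + 3.3541 + 5.8561 + 13.9412 + 24.3407 = 54.14
df = (3−1)(2−1) = 2. Since 54.14 > 5.991, reject the null hypothesis of independence at α = 0.05.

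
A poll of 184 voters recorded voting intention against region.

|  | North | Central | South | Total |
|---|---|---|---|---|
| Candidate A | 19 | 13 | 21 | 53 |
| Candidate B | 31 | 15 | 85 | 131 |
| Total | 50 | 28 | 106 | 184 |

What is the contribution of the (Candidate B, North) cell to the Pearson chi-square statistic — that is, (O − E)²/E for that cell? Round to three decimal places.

Row total (Candidate B) = 131; column total (North) = 50; N = 184.
Expected count E = 131 × 50 / 184 = 35.5978.
Contribution = (O − E)²/E = (31 − 35.5978)² / 35.5978 = 0.594.

0.594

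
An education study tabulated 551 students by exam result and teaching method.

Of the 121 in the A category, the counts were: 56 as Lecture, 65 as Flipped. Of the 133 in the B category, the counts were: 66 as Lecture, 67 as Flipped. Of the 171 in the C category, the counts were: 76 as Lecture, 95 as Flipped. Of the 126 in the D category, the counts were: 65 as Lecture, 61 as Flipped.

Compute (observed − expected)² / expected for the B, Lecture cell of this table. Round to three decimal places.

0.100

Row total (B) = 133; column total (Lecture) = 263; N = 551.
Expected count E = 133 × 263 / 551 = 63.4828.
Contribution = (O − E)²/E = (66 − 63.4828)² / 63.4828 = 0.100.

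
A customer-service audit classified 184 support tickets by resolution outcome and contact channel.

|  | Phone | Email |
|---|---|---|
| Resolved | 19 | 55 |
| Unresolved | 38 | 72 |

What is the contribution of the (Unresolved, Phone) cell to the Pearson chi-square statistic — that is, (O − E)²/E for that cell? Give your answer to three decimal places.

0.452

Row total (Unresolved) = 110; column total (Phone) = 57; N = 184.
Expected count E = 110 × 57 / 184 = 34.0761.
Contribution = (O − E)²/E = (38 − 34.0761)² / 34.0761 = 0.452.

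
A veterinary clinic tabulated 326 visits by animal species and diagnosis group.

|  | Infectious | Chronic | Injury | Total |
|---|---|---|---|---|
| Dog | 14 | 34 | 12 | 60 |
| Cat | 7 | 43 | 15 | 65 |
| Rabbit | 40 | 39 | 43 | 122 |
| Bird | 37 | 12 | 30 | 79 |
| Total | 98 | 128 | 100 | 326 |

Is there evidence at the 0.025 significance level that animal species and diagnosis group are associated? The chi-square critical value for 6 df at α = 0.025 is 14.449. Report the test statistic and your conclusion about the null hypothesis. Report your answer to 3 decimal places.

Grand total N = 326.
Expected counts (row total × column total / N):
  Dog, Infectious: 60×98/326 = 18.0368
  Dog, Chronic: 60×128/326 = 23.5583
  Dog, Injury: 60×100/326 = 18.4049
  Cat, Infectious: 65×98/326 = 19.5399
  Cat, Chronic: 65×128/326 = 25.5215
  Cat, Injury: 65×100/326 = 19.9387
  Rabbit, Infectious: 122×98/326 = 36.6748
  Rabbit, Chronic: 122×128/326 = 47.9018
  Rabbit, Injury: 122×100/326 = 37.4233
  Bird, Infectious: 79×98/326 = 23.7485
  Bird, Chronic: 79×128/326 = 31.0184
  Bird, Injury: 79×100/326 = 24.2331
Contributions (O − E)²/E:
  (14 − 18.0368)²/18.0368 = 0.9035
  (34 − 23.5583)²/23.5583 = 4.6281
  (12 − 18.4049)²/18.4049 = 2.2289
  (7 − 19.5399)²/19.5399 = 8.0476
  (43 − 25.5215)²/25.5215 = 11.9702
  (15 − 19.9387)²/19.9387 = 1.2233
  (40 − 36.6748)²/36.6748 = 0.3015
  (39 − 47.9018)²/47.9018 = 1.6543
  (43 − 37.4233)²/37.4233 = 0.8310
  (37 − 23.7485)²/23.7485 = 7.3942
  (12 − 31.0184)²/31.0184 = 11.6608
  (30 − 24.2331)²/24.2331 = 1.3724
χ² = 0.9035 + 4.6281 + 2.2289 + 8.0476 + 11.9702 + 1.2233 + 0.3015 + 1.6543 + 0.8310 + 7.3942 + 11.6608 + 1.3724 = 52.216
df = (4−1)(3−1) = 6. Since 52.216 > 14.449, reject the null hypothesis of independence at α = 0.025.

52.216; reject H₀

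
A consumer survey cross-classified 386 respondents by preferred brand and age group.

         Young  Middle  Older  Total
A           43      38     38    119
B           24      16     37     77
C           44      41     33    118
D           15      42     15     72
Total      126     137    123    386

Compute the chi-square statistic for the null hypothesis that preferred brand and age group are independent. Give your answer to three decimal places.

29.720

Grand total N = 386.
Expected counts (row total × column total / N):
  A, Young: 119×126/386 = 38.84456
  A, Middle: 119×137/386 = 42.23575
  A, Older: 119×123/386 = 37.91969
  B, Young: 77×126/386 = 25.13472
  B, Middle: 77×137/386 = 27.32902
  B, Older: 77×123/386 = 24.53627
  C, Young: 118×126/386 = 38.51813
  C, Middle: 118×137/386 = 41.88083
  C, Older: 118×123/386 = 37.60104
  D, Young: 72×126/386 = 23.50259
  D, Middle: 72×137/386 = 25.55440
  D, Older: 72×123/386 = 22.94301
Contributions (O − E)²/E:
  (43 − 38.84456)²/38.84456 = 0.4445
  (38 − 42.23575)²/42.23575 = 0.4248
  (38 − 37.91969)²/37.91969 = 0.0002
  (24 − 25.13472)²/25.13472 = 0.0512
  (16 − 27.32902)²/27.32902 = 4.6964
  (37 − 24.53627)²/24.53627 = 6.3312
  (44 − 38.51813)²/38.51813 = 0.7802
  (41 − 41.88083)²/41.88083 = 0.0185
  (33 − 37.60104)²/37.60104 = 0.5630
  (15 − 23.50259)²/23.50259 = 3.0760
  (42 − 25.55440)²/25.55440 = 10.5836
  (15 − 22.94301)²/22.94301 = 2.7499
χ² = 0.4445 + 0.4248 + 0.0002 + 0.0512 + 4.6964 + 6.3312 + 0.7802 + 0.0185 + 0.5630 + 3.0760 + 10.5836 + 2.7499 = 29.720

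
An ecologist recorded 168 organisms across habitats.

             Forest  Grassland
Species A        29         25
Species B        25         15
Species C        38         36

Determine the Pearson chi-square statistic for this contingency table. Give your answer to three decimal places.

Row totals: 54, 40, 74. Column totals: 92, 76. Grand total N = 168.
Expected counts (row total × column total / N):
  Species A, Forest: 54×92/168 = 29.5714
  Species A, Grassland: 54×76/168 = 24.4286
  Species B, Forest: 40×92/168 = 21.9048
  Species B, Grassland: 40×76/168 = 18.0952
  Species C, Forest: 74×92/168 = 40.5238
  Species C, Grassland: 74×76/168 = 33.4762
Contributions (O − E)²/E:
  (29 − 29.5714)²/29.5714 = 0.0110
  (25 − 24.4286)²/24.4286 = 0.0134
  (25 − 21.9048)²/21.9048 = 0.4374
  (15 − 18.0952)²/18.0952 = 0.5294
  (38 − 40.5238)²/40.5238 = 0.1572
  (36 − 33.4762)²/33.4762 = 0.1903
χ² = 0.0110 + 0.0134 + 0.4374 + 0.5294 + 0.1572 + 0.1903 = 1.339

1.339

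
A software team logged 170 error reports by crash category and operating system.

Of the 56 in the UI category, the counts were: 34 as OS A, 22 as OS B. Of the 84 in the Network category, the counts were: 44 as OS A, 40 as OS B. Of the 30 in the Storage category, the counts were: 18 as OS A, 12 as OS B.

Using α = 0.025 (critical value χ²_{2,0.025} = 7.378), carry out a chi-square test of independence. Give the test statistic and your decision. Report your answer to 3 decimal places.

Row totals: 56, 84, 30. Column totals: 96, 74. Grand total N = 170.
Expected counts (row total × column total / N):
  UI, OS A: 56×96/170 = 31.6235
  UI, OS B: 56×74/170 = 24.3765
  Network, OS A: 84×96/170 = 47.4353
  Network, OS B: 84×74/170 = 36.5647
  Storage, OS A: 30×96/170 = 16.9412
  Storage, OS B: 30×74/170 = 13.0588
Contributions (O − E)²/E:
  (34 − 31.6235)²/31.6235 = 0.1786
  (22 − 24.3765)²/24.3765 = 0.2317
  (44 − 47.4353)²/47.4353 = 0.2488
  (40 − 36.5647)²/36.5647 = 0.3228
  (18 − 16.9412)²/16.9412 = 0.0662
  (12 − 13.0588)²/13.0588 = 0.0858
χ² = 0.1786 + 0.2317 + 0.2488 + 0.3228 + 0.0662 + 0.0858 = 1.134
df = (3−1)(2−1) = 2. Since 1.134 < 7.378, fail to reject the null hypothesis of independence at α = 0.025.

1.134; fail to reject H₀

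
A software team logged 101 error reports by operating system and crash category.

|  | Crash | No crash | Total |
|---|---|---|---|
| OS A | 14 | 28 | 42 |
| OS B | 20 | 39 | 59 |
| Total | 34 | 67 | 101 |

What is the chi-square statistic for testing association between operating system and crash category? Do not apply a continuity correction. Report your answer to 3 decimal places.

0.004

Grand total N = 101.
Expected counts (row total × column total / N):
  OS A, Crash: 42×34/101 = 14.1386
  OS A, No crash: 42×67/101 = 27.8614
  OS B, Crash: 59×34/101 = 19.8614
  OS B, No crash: 59×67/101 = 39.1386
Contributions (O − E)²/E:
  (14 − 14.1386)²/14.1386 = 0.0014
  (28 − 27.8614)²/27.8614 = 0.0007
  (20 − 19.8614)²/19.8614 = 0.0010
  (39 − 39.1386)²/39.1386 = 0.0005
χ² = 0.0014 + 0.0007 + 0.0010 + 0.0005 = 0.004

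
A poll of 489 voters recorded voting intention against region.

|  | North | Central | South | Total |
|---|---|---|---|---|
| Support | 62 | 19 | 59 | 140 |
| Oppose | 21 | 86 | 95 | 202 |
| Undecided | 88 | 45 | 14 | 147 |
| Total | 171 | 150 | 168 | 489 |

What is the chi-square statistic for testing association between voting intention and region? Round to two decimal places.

Grand total N = 489.
Expected counts (row total × column total / N):
  Support, North: 140×171/489 = 48.957
  Support, Central: 140×150/489 = 42.945
  Support, South: 140×168/489 = 48.098
  Oppose, North: 202×171/489 = 70.638
  Oppose, Central: 202×150/489 = 61.963
  Oppose, South: 202×168/489 = 69.399
  Undecided, North: 147×171/489 = 51.405
  Undecided, Central: 147×150/489 = 45.092
  Undecided, South: 147×168/489 = 50.503
Contributions (O − E)²/E:
  (62 − 48.957)²/48.957 = 3.4749
  (19 − 42.945)²/42.945 = 13.3511
  (59 − 48.098)²/48.098 = 2.4711
  (21 − 70.638)²/70.638 = 34.8811
  (86 − 61.963)²/61.963 = 9.3246
  (95 − 69.399)²/69.399 = 9.4441
  (88 − 51.405)²/51.405 = 26.0518
  (45 − 45.092)²/45.092 = 0.0002
  (14 − 50.503)²/50.503 = 26.3840
χ² = 3.4749 + 13.3511 + 2.4711 + 34.8811 + 9.3246 + 9.4441 + 26.0518 + 0.0002 + 26.3840 = 125.38

125.38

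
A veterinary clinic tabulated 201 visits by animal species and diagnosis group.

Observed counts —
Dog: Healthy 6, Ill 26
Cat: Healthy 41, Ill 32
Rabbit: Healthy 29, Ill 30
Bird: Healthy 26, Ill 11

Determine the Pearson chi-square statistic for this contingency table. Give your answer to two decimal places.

Row totals: 32, 73, 59, 37. Column totals: 102, 99. Grand total N = 201.
Expected counts (row total × column total / N):
  Dog, Healthy: 32×102/201 = 16.239
  Dog, Ill: 32×99/201 = 15.761
  Cat, Healthy: 73×102/201 = 37.045
  Cat, Ill: 73×99/201 = 35.955
  Rabbit, Healthy: 59×102/201 = 29.940
  Rabbit, Ill: 59×99/201 = 29.060
  Bird, Healthy: 37×102/201 = 18.776
  Bird, Ill: 37×99/201 = 18.224
Contributions (O − E)²/E:
  (6 − 16.239)²/16.239 = 6.4559
  (26 − 15.761)²/15.761 = 6.6517
  (41 − 37.045)²/37.045 = 0.4222
  (32 − 35.955)²/35.955 = 0.4350
  (29 − 29.940)²/29.940 = 0.0295
  (30 − 29.060)²/29.060 = 0.0304
  (26 − 18.776)²/18.776 = 2.7794
  (11 − 18.224)²/18.224 = 2.8636
χ² = 6.4559 + 6.6517 + 0.4222 + 0.4350 + 0.0295 + 0.0304 + 2.7794 + 2.8636 = 19.67

19.67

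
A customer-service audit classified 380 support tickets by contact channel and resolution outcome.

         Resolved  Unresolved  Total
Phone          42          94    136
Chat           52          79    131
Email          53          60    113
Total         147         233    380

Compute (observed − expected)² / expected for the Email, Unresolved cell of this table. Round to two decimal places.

1.24

Row total (Email) = 113; column total (Unresolved) = 233; N = 380.
Expected count E = 113 × 233 / 380 = 69.287.
Contribution = (O − E)²/E = (60 − 69.287)² / 69.287 = 1.24.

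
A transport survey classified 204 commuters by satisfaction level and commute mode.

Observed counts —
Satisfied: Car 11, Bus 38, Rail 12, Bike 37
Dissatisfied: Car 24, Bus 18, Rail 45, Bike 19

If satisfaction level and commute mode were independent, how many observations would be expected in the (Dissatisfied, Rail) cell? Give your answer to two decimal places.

Row total (Dissatisfied) = 106; column total (Rail) = 57; grand total N = 204.
Expected count = (row total × column total) / N = 106 × 57 / 204 = 29.62.

29.62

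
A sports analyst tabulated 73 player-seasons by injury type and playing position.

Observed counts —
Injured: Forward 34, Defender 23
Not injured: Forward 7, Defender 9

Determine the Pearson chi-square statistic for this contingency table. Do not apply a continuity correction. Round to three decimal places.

1.283

Row totals: 57, 16. Column totals: 41, 32. Grand total N = 73.
Expected counts (row total × column total / N):
  Injured, Forward: 57×41/73 = 32.0137
  Injured, Defender: 57×32/73 = 24.9863
  Not injured, Forward: 16×41/73 = 8.9863
  Not injured, Defender: 16×32/73 = 7.0137
Contributions (O − E)²/E:
  (34 − 32.0137)²/32.0137 = 0.1232
  (23 − 24.9863)²/24.9863 = 0.1579
  (7 − 8.9863)²/8.9863 = 0.4390
  (9 − 7.0137)²/7.0137 = 0.5625
χ² = 0.1232 + 0.1579 + 0.4390 + 0.5625 = 1.283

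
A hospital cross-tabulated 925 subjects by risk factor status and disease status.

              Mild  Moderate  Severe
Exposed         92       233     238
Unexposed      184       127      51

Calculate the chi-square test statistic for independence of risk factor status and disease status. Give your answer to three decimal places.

146.100

Row totals: 563, 362. Column totals: 276, 360, 289. Grand total N = 925.
Expected counts (row total × column total / N):
  Exposed, Mild: 563×276/925 = 167.9870
  Exposed, Moderate: 563×360/925 = 219.1135
  Exposed, Severe: 563×289/925 = 175.8995
  Unexposed, Mild: 362×276/925 = 108.0130
  Unexposed, Moderate: 362×360/925 = 140.8865
  Unexposed, Severe: 362×289/925 = 113.1005
Contributions (O − E)²/E:
  (92 − 167.9870)²/167.9870 = 34.3719
  (233 − 219.1135)²/219.1135 = 0.8801
  (238 − 175.8995)²/175.8995 = 21.9243
  (184 − 108.0130)²/108.0130 = 53.4568
  (127 − 140.8865)²/140.8865 = 1.3687
  (51 − 113.1005)²/113.1005 = 34.0977
χ² = 34.3719 + 0.8801 + 21.9243 + 53.4568 + 1.3687 + 34.0977 = 146.100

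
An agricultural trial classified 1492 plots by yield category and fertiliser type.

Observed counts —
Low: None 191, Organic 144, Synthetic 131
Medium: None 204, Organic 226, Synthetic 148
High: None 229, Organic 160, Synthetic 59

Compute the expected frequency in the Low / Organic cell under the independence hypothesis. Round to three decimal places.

165.536

Row total (Low) = 466; column total (Organic) = 530; grand total N = 1492.
Expected count = (row total × column total) / N = 466 × 530 / 1492 = 165.536.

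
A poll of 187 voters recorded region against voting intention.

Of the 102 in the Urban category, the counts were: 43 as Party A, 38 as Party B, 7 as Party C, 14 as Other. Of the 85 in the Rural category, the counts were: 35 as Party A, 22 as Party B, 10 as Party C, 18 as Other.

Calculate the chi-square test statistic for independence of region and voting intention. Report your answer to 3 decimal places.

4.609

Row totals: 102, 85. Column totals: 78, 60, 17, 32. Grand total N = 187.
Expected counts (row total × column total / N):
  Urban, Party A: 102×78/187 = 42.5455
  Urban, Party B: 102×60/187 = 32.7273
  Urban, Party C: 102×17/187 = 9.2727
  Urban, Other: 102×32/187 = 17.4545
  Rural, Party A: 85×78/187 = 35.4545
  Rural, Party B: 85×60/187 = 27.2727
  Rural, Party C: 85×17/187 = 7.7273
  Rural, Other: 85×32/187 = 14.5455
Contributions (O − E)²/E:
  (43 − 42.5455)²/42.5455 = 0.0049
  (38 − 32.7273)²/32.7273 = 0.8495
  (7 − 9.2727)²/9.2727 = 0.5570
  (14 − 17.4545)²/17.4545 = 0.6837
  (35 − 35.4545)²/35.4545 = 0.0058
  (22 − 27.2727)²/27.2727 = 1.0194
  (10 − 7.7273)²/7.7273 = 0.6684
  (18 − 14.5455)²/14.5455 = 0.8204
χ² = 0.0049 + 0.8495 + 0.5570 + 0.6837 + 0.0058 + 1.0194 + 0.6684 + 0.8204 = 4.609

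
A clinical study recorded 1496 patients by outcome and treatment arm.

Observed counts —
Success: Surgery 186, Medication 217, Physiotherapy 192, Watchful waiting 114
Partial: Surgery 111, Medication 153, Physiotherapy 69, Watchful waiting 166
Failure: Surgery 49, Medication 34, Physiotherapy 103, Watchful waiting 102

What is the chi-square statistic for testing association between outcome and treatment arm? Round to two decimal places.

126.12

Row totals: 709, 499, 288. Column totals: 346, 404, 364, 382. Grand total N = 1496.
Expected counts (row total × column total / N):
  Success, Surgery: 709×346/1496 = 163.9799
  Success, Medication: 709×404/1496 = 191.4679
  Success, Physiotherapy: 709×364/1496 = 172.5107
  Success, Watchful waiting: 709×382/1496 = 181.0414
  Partial, Surgery: 499×346/1496 = 115.4104
  Partial, Medication: 499×404/1496 = 134.7567
  Partial, Physiotherapy: 499×364/1496 = 121.4144
  Partial, Watchful waiting: 499×382/1496 = 127.4184
  Failure, Surgery: 288×346/1496 = 66.6096
  Failure, Medication: 288×404/1496 = 77.7754
  Failure, Physiotherapy: 288×364/1496 = 70.0749
  Failure, Watchful waiting: 288×382/1496 = 73.5401
Contributions (O − E)²/E:
  (186 − 163.9799)²/163.9799 = 2.9570
  (217 − 191.4679)²/191.4679 = 3.4047
  (192 − 172.5107)²/172.5107 = 2.2018
  (114 − 181.0414)²/181.0414 = 24.8261
  (111 − 115.4104)²/115.4104 = 0.1685
  (153 − 134.7567)²/134.7567 = 2.4698
  (69 − 121.4144)²/121.4144 = 22.6272
  (166 − 127.4184)²/127.4184 = 11.6823
  (49 − 66.6096)²/66.6096 = 4.6555
  (34 − 77.7754)²/77.7754 = 24.6387
  (103 − 70.0749)²/70.0749 = 15.4701
  (102 − 73.5401)²/73.5401 = 11.0139
χ² = 2.9570 + 3.4047 + 2.2018 + 24.8261 + 0.1685 + 2.4698 + 22.6272 + 11.6823 + 4.6555 + 24.6387 + 15.4701 + 11.0139 = 126.12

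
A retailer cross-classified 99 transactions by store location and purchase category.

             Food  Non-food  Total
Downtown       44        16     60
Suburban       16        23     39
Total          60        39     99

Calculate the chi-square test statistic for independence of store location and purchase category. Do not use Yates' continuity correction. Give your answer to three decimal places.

Grand total N = 99.
Expected counts (row total × column total / N):
  Downtown, Food: 60×60/99 = 36.36364
  Downtown, Non-food: 60×39/99 = 23.63636
  Suburban, Food: 39×60/99 = 23.63636
  Suburban, Non-food: 39×39/99 = 15.36364
Contributions (O − E)²/E:
  (44 − 36.36364)²/36.36364 = 1.6036
  (16 − 23.63636)²/23.63636 = 2.4671
  (16 − 23.63636)²/23.63636 = 2.4671
  (23 − 15.36364)²/15.36364 = 3.7956
χ² = 1.6036 + 2.4671 + 2.4671 + 3.7956 = 10.333

10.333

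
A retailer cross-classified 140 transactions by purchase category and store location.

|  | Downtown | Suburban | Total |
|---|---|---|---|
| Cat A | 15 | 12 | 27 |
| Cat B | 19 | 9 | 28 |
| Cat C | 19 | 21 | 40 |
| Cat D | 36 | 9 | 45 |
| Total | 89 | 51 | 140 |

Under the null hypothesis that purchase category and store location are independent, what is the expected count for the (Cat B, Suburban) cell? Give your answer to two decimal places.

Row total (Cat B) = 28; column total (Suburban) = 51; grand total N = 140.
Expected count = (row total × column total) / N = 28 × 51 / 140 = 10.20.

10.20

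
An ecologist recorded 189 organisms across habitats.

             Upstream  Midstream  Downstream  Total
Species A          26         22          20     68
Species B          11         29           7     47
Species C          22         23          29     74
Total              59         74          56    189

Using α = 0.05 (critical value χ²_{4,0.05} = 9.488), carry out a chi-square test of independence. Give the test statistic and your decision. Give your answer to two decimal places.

Grand total N = 189.
Expected counts (row total × column total / N):
  Species A, Upstream: 68×59/189 = 21.228
  Species A, Midstream: 68×74/189 = 26.624
  Species A, Downstream: 68×56/189 = 20.148
  Species B, Upstream: 47×59/189 = 14.672
  Species B, Midstream: 47×74/189 = 18.402
  Species B, Downstream: 47×56/189 = 13.926
  Species C, Upstream: 74×59/189 = 23.101
  Species C, Midstream: 74×74/189 = 28.974
  Species C, Downstream: 74×56/189 = 21.926
Contributions (O − E)²/E:
  (26 − 21.228)²/21.228 = 1.0727
  (22 − 26.624)²/26.624 = 0.8031
  (20 − 20.148)²/20.148 = 0.0011
  (11 − 14.672)²/14.672 = 0.9190
  (29 − 18.402)²/18.402 = 6.1036
  (7 − 13.926)²/13.926 = 3.4446
  (22 − 23.101)²/23.101 = 0.0525
  (23 − 28.974)²/28.974 = 1.2317
  (29 − 21.926)²/21.926 = 2.2823
χ² = 1.0727 + 0.8031 + 0.0011 + 0.9190 + 6.1036 + 3.4446 + 0.0525 + 1.2317 + 2.2823 = 15.91
df = (3−1)(3−1) = 4. Since 15.91 > 9.488, reject the null hypothesis of independence at α = 0.05.

15.91; reject H₀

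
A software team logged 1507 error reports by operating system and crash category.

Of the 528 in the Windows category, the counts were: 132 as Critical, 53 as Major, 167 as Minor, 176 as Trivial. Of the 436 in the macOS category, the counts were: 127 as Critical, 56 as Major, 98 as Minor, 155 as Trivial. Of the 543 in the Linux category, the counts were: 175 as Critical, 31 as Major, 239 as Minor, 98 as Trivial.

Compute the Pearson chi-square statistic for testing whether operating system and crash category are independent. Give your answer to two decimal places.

Row totals: 528, 436, 543. Column totals: 434, 140, 504, 429. Grand total N = 1507.
Expected counts (row total × column total / N):
  Windows, Critical: 528×434/1507 = 152.058
  Windows, Major: 528×140/1507 = 49.051
  Windows, Minor: 528×504/1507 = 176.584
  Windows, Trivial: 528×429/1507 = 150.307
  macOS, Critical: 436×434/1507 = 125.563
  macOS, Major: 436×140/1507 = 40.504
  macOS, Minor: 436×504/1507 = 145.816
  macOS, Trivial: 436×429/1507 = 124.117
  Linux, Critical: 543×434/1507 = 156.378
  Linux, Major: 543×140/1507 = 50.445
  Linux, Minor: 543×504/1507 = 181.601
  Linux, Trivial: 543×429/1507 = 154.577
Contributions (O − E)²/E:
  (132 − 152.058)²/152.058 = 2.6459
  (53 − 49.051)²/49.051 = 0.3179
  (167 − 176.584)²/176.584 = 0.5202
  (176 − 150.307)²/150.307 = 4.3919
  (127 − 125.563)²/125.563 = 0.0164
  (56 − 40.504)²/40.504 = 5.9285
  (98 − 145.816)²/145.816 = 15.6798
  (155 − 124.117)²/124.117 = 7.6844
  (175 − 156.378)²/156.378 = 2.2176
  (31 − 50.445)²/50.445 = 7.4955
  (239 − 181.601)²/181.601 = 18.1422
  (98 − 154.577)²/154.577 = 20.7078
χ² = 2.6459 + 0.3179 + 0.5202 + 4.3919 + 0.0164 + 5.9285 + 15.6798 + 7.6844 + 2.2176 + 7.4955 + 18.1422 + 20.7078 = 85.75

85.75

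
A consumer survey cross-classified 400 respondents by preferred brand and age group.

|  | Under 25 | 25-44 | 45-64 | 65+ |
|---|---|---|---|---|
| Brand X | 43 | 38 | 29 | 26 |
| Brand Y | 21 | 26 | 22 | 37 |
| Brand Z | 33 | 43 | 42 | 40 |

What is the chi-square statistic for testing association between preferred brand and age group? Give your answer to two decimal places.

Row totals: 136, 106, 158. Column totals: 97, 107, 93, 103. Grand total N = 400.
Expected counts (row total × column total / N):
  Brand X, Under 25: 136×97/400 = 32.980
  Brand X, 25-44: 136×107/400 = 36.380
  Brand X, 45-64: 136×93/400 = 31.620
  Brand X, 65+: 136×103/400 = 35.020
  Brand Y, Under 25: 106×97/400 = 25.705
  Brand Y, 25-44: 106×107/400 = 28.355
  Brand Y, 45-64: 106×93/400 = 24.645
  Brand Y, 65+: 106×103/400 = 27.295
  Brand Z, Under 25: 158×97/400 = 38.315
  Brand Z, 25-44: 158×107/400 = 42.265
  Brand Z, 45-64: 158×93/400 = 36.735
  Brand Z, 65+: 158×103/400 = 40.685
Contributions (O − E)²/E:
  (43 − 32.980)²/32.980 = 3.0443
  (38 − 36.380)²/36.380 = 0.0721
  (29 − 31.620)²/31.620 = 0.2171
  (26 − 35.020)²/35.020 = 2.3233
  (21 − 25.705)²/25.705 = 0.8612
  (26 − 28.355)²/28.355 = 0.1956
  (22 − 24.645)²/24.645 = 0.2839
  (37 − 27.295)²/27.295 = 3.4507
  (33 − 38.315)²/38.315 = 0.7373
  (43 − 42.265)²/42.265 = 0.0128
  (42 − 36.735)²/36.735 = 0.7546
  (40 − 40.685)²/40.685 = 0.0115
χ² = 3.0443 + 0.0721 + 0.2171 + 2.3233 + 0.8612 + 0.1956 + 0.2839 + 3.4507 + 0.7373 + 0.0128 + 0.7546 + 0.0115 = 11.96

11.96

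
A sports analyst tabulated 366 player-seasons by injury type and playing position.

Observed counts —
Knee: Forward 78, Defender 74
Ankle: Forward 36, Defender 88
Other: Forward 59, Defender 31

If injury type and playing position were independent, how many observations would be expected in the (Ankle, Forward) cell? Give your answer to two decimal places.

58.61

Row total (Ankle) = 124; column total (Forward) = 173; grand total N = 366.
Expected count = (row total × column total) / N = 124 × 173 / 366 = 58.61.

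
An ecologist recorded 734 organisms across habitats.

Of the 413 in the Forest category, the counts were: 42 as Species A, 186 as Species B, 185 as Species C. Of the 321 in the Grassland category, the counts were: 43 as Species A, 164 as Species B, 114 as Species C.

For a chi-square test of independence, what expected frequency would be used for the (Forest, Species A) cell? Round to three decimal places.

Row total (Forest) = 413; column total (Species A) = 85; grand total N = 734.
Expected count = (row total × column total) / N = 413 × 85 / 734 = 47.827.

47.827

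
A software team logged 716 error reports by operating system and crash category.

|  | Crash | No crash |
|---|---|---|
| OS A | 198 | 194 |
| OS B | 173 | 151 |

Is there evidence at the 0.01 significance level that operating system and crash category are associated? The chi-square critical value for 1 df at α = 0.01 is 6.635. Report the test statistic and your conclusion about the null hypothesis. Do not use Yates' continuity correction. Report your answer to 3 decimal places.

Row totals: 392, 324. Column totals: 371, 345. Grand total N = 716.
Expected counts (row total × column total / N):
  OS A, Crash: 392×371/716 = 203.1173
  OS A, No crash: 392×345/716 = 188.8827
  OS B, Crash: 324×371/716 = 167.8827
  OS B, No crash: 324×345/716 = 156.1173
Contributions (O − E)²/E:
  (198 − 203.1173)²/203.1173 = 0.1289
  (194 − 188.8827)²/188.8827 = 0.1386
  (173 − 167.8827)²/167.8827 = 0.1560
  (151 − 156.1173)²/156.1173 = 0.1677
χ² = 0.1289 + 0.1386 + 0.1560 + 0.1677 = 0.591
df = (2−1)(2−1) = 1. Since 0.591 < 6.635, fail to reject the null hypothesis of independence at α = 0.01.

0.591; fail to reject H₀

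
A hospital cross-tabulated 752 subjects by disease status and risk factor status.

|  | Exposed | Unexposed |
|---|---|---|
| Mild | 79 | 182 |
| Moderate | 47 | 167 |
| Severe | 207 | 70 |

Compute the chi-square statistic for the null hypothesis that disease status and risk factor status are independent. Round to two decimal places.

168.06

Row totals: 261, 214, 277. Column totals: 333, 419. Grand total N = 752.
Expected counts (row total × column total / N):
  Mild, Exposed: 261×333/752 = 115.5758
  Mild, Unexposed: 261×419/752 = 145.4242
  Moderate, Exposed: 214×333/752 = 94.7633
  Moderate, Unexposed: 214×419/752 = 119.2367
  Severe, Exposed: 277×333/752 = 122.6609
  Severe, Unexposed: 277×419/752 = 154.3391
Contributions (O − E)²/E:
  (79 − 115.5758)²/115.5758 = 11.5750
  (182 − 145.4242)²/145.4242 = 9.1992
  (47 − 94.7633)²/94.7633 = 24.0740
  (167 − 119.2367)²/119.2367 = 19.1328
  (207 − 122.6609)²/122.6609 = 57.9898
  (70 − 154.3391)²/154.3391 = 46.0874
χ² = 11.5750 + 9.1992 + 24.0740 + 19.1328 + 57.9898 + 46.0874 = 168.06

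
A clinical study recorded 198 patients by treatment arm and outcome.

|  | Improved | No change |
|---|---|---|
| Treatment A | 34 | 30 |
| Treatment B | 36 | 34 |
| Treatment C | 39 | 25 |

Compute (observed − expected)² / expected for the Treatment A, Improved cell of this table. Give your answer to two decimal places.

Row total (Treatment A) = 64; column total (Improved) = 109; N = 198.
Expected count E = 64 × 109 / 198 = 35.232.
Contribution = (O − E)²/E = (34 − 35.232)² / 35.232 = 0.04.

0.04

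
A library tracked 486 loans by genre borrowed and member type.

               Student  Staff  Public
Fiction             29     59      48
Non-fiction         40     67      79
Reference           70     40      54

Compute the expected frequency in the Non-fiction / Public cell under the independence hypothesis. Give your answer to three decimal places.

69.272

Row total (Non-fiction) = 186; column total (Public) = 181; grand total N = 486.
Expected count = (row total × column total) / N = 186 × 181 / 486 = 69.272.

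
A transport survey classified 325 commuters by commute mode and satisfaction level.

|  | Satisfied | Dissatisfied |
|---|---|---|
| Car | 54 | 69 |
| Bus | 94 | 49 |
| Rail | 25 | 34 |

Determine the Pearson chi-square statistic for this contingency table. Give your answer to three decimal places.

Row totals: 123, 143, 59. Column totals: 173, 152. Grand total N = 325.
Expected counts (row total × column total / N):
  Car, Satisfied: 123×173/325 = 65.47385
  Car, Dissatisfied: 123×152/325 = 57.52615
  Bus, Satisfied: 143×173/325 = 76.12000
  Bus, Dissatisfied: 143×152/325 = 66.88000
  Rail, Satisfied: 59×173/325 = 31.40615
  Rail, Dissatisfied: 59×152/325 = 27.59385
Contributions (O − E)²/E:
  (54 − 65.47385)²/65.47385 = 2.0107
  (69 − 57.52615)²/57.52615 = 2.2885
  (94 − 76.12000)²/76.12000 = 4.1999
  (49 − 66.88000)²/66.88000 = 4.7801
  (25 − 31.40615)²/31.40615 = 1.3067
  (34 − 27.59385)²/27.59385 = 1.4872
χ² = 2.0107 + 2.2885 + 4.1999 + 4.7801 + 1.3067 + 1.4872 = 16.073

16.073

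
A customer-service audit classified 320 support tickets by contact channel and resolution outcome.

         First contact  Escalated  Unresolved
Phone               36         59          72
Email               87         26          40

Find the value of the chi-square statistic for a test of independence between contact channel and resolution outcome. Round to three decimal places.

42.570

Row totals: 167, 153. Column totals: 123, 85, 112. Grand total N = 320.
Expected counts (row total × column total / N):
  Phone, First contact: 167×123/320 = 64.1906
  Phone, Escalated: 167×85/320 = 44.3594
  Phone, Unresolved: 167×112/320 = 58.4500
  Email, First contact: 153×123/320 = 58.8094
  Email, Escalated: 153×85/320 = 40.6406
  Email, Unresolved: 153×112/320 = 53.5500
Contributions (O − E)²/E:
  (36 − 64.1906)²/64.1906 = 12.3805
  (59 − 44.3594)²/44.3594 = 4.8321
  (72 − 58.4500)²/58.4500 = 3.1412
  (87 − 58.8094)²/58.8094 = 13.5133
  (26 − 40.6406)²/40.6406 = 5.2742
  (40 − 53.5500)²/53.5500 = 3.4286
χ² = 12.3805 + 4.8321 + 3.1412 + 13.5133 + 5.2742 + 3.4286 = 42.570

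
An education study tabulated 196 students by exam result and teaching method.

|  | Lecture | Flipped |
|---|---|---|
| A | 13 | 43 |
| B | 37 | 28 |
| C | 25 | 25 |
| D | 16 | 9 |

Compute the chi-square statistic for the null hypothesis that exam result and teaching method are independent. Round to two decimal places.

18.37

Row totals: 56, 65, 50, 25. Column totals: 91, 105. Grand total N = 196.
Expected counts (row total × column total / N):
  A, Lecture: 56×91/196 = 26.000
  A, Flipped: 56×105/196 = 30.000
  B, Lecture: 65×91/196 = 30.179
  B, Flipped: 65×105/196 = 34.821
  C, Lecture: 50×91/196 = 23.214
  C, Flipped: 50×105/196 = 26.786
  D, Lecture: 25×91/196 = 11.607
  D, Flipped: 25×105/196 = 13.393
Contributions (O − E)²/E:
  (13 − 26.000)²/26.000 = 6.5000
  (43 − 30.000)²/30.000 = 5.6333
  (37 − 30.179)²/30.179 = 1.5417
  (28 − 34.821)²/34.821 = 1.3361
  (25 − 23.214)²/23.214 = 0.1374
  (25 − 26.786)²/26.786 = 0.1191
  (16 − 11.607)²/11.607 = 1.6627
  (9 − 13.393)²/13.393 = 1.4409
χ² = 6.5000 + 5.6333 + 1.5417 + 1.3361 + 0.1374 + 0.1191 + 1.6627 + 1.4409 = 18.37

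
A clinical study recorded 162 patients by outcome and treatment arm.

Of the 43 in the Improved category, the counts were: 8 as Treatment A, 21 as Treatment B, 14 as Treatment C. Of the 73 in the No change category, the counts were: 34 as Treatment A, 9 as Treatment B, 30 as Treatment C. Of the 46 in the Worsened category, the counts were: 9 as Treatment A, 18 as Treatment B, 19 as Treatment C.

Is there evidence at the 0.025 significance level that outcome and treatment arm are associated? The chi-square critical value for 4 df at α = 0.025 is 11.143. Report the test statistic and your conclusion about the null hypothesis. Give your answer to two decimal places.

Row totals: 43, 73, 46. Column totals: 51, 48, 63. Grand total N = 162.
Expected counts (row total × column total / N):
  Improved, Treatment A: 43×51/162 = 13.537
  Improved, Treatment B: 43×48/162 = 12.741
  Improved, Treatment C: 43×63/162 = 16.722
  No change, Treatment A: 73×51/162 = 22.981
  No change, Treatment B: 73×48/162 = 21.630
  No change, Treatment C: 73×63/162 = 28.389
  Worsened, Treatment A: 46×51/162 = 14.481
  Worsened, Treatment B: 46×48/162 = 13.630
  Worsened, Treatment C: 46×63/162 = 17.889
Contributions (O − E)²/E:
  (8 − 13.537)²/13.537 = 2.2648
  (21 − 12.741)²/12.741 = 5.3537
  (14 − 16.722)²/16.722 = 0.4431
  (34 − 22.981)²/22.981 = 5.2834
  (9 − 21.630)²/21.630 = 7.3748
  (30 − 28.389)²/28.389 = 0.0914
  (9 − 14.481)²/14.481 = 2.0745
  (18 − 13.630)²/13.630 = 1.4011
  (19 − 17.889)²/17.889 = 0.0690
χ² = 2.2648 + 5.3537 + 0.4431 + 5.2834 + 7.3748 + 0.0914 + 2.0745 + 1.4011 + 0.0690 = 24.36
df = (3−1)(3−1) = 4. Since 24.36 > 11.143, reject the null hypothesis of independence at α = 0.025.

24.36; reject H₀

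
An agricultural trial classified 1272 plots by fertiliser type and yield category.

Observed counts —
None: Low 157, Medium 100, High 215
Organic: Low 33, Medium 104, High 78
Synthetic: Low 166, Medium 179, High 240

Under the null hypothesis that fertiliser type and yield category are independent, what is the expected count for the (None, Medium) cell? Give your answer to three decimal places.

Row total (None) = 472; column total (Medium) = 383; grand total N = 1272.
Expected count = (row total × column total) / N = 472 × 383 / 1272 = 142.119.

142.119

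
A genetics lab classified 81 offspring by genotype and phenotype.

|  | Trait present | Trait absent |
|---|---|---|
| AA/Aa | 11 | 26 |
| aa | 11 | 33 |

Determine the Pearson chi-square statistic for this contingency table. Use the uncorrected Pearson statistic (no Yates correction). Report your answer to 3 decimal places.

Row totals: 37, 44. Column totals: 22, 59. Grand total N = 81.
Expected counts (row total × column total / N):
  AA/Aa, Trait present: 37×22/81 = 10.0494
  AA/Aa, Trait absent: 37×59/81 = 26.9506
  aa, Trait present: 44×22/81 = 11.9506
  aa, Trait absent: 44×59/81 = 32.0494
Contributions (O − E)²/E:
  (11 − 10.0494)²/10.0494 = 0.0899
  (26 − 26.9506)²/26.9506 = 0.0335
  (11 − 11.9506)²/11.9506 = 0.0756
  (33 − 32.0494)²/32.0494 = 0.0282
χ² = 0.0899 + 0.0335 + 0.0756 + 0.0282 = 0.227

0.227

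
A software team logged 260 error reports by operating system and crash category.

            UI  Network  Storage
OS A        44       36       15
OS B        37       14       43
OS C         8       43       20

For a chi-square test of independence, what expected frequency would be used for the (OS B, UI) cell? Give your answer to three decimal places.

32.177

Row total (OS B) = 94; column total (UI) = 89; grand total N = 260.
Expected count = (row total × column total) / N = 94 × 89 / 260 = 32.177.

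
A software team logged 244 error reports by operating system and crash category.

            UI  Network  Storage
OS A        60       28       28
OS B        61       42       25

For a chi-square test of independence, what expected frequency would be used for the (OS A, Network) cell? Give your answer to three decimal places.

33.279

Row total (OS A) = 116; column total (Network) = 70; grand total N = 244.
Expected count = (row total × column total) / N = 116 × 70 / 244 = 33.279.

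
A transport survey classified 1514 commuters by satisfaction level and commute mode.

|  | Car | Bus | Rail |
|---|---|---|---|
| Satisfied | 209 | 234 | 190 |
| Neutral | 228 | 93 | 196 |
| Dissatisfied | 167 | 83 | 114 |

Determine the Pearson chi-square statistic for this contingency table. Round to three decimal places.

Row totals: 633, 517, 364. Column totals: 604, 410, 500. Grand total N = 1514.
Expected counts (row total × column total / N):
  Satisfied, Car: 633×604/1514 = 252.5310
  Satisfied, Bus: 633×410/1514 = 171.4201
  Satisfied, Rail: 633×500/1514 = 209.0489
  Neutral, Car: 517×604/1514 = 206.2536
  Neutral, Bus: 517×410/1514 = 140.0066
  Neutral, Rail: 517×500/1514 = 170.7398
  Dissatisfied, Car: 364×604/1514 = 145.2153
  Dissatisfied, Bus: 364×410/1514 = 98.5733
  Dissatisfied, Rail: 364×500/1514 = 120.2114
Contributions (O − E)²/E:
  (209 − 252.5310)²/252.5310 = 7.5038
  (234 − 171.4201)²/171.4201 = 22.8459
  (190 − 209.0489)²/209.0489 = 1.7358
  (228 − 206.2536)²/206.2536 = 2.2928
  (93 − 140.0066)²/140.0066 = 15.7823
  (196 − 170.7398)²/170.7398 = 3.7371
  (167 − 145.2153)²/145.2153 = 3.2681
  (83 − 98.5733)²/98.5733 = 2.4604
  (114 − 120.2114)²/120.2114 = 0.3209
χ² = 7.5038 + 22.8459 + 1.7358 + 2.2928 + 15.7823 + 3.7371 + 3.2681 + 2.4604 + 0.3209 = 59.947

59.947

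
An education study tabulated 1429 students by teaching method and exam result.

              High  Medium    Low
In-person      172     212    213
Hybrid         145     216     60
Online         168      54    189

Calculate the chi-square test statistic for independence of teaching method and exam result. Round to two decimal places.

169.60

Row totals: 597, 421, 411. Column totals: 485, 482, 462. Grand total N = 1429.
Expected counts (row total × column total / N):
  In-person, High: 597×485/1429 = 202.621
  In-person, Medium: 597×482/1429 = 201.367
  In-person, Low: 597×462/1429 = 193.012
  Hybrid, High: 421×485/1429 = 142.887
  Hybrid, Medium: 421×482/1429 = 142.003
  Hybrid, Low: 421×462/1429 = 136.111
  Online, High: 411×485/1429 = 139.493
  Online, Medium: 411×482/1429 = 138.630
  Online, Low: 411×462/1429 = 132.878
Contributions (O − E)²/E:
  (172 − 202.621)²/202.621 = 4.6276
  (212 − 201.367)²/201.367 = 0.5615
  (213 − 193.012)²/193.012 = 2.0699
  (145 − 142.887)²/142.887 = 0.0312
  (216 − 142.003)²/142.003 = 38.5594
  (60 − 136.111)²/136.111 = 42.5600
  (168 − 139.493)²/139.493 = 5.8257
  (54 − 138.630)²/138.630 = 51.6644
  (189 − 132.878)²/132.878 = 23.7035
χ² = 4.6276 + 0.5615 + 2.0699 + 0.0312 + 38.5594 + 42.5600 + 5.8257 + 51.6644 + 23.7035 = 169.60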